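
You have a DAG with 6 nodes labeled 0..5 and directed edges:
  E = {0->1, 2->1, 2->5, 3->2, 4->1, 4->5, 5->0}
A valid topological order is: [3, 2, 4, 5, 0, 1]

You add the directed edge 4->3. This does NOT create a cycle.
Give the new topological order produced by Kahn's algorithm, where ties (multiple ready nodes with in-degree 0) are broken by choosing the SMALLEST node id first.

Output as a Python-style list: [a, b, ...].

Answer: [4, 3, 2, 5, 0, 1]

Derivation:
Old toposort: [3, 2, 4, 5, 0, 1]
Added edge: 4->3
Position of 4 (2) > position of 3 (0). Must reorder: 4 must now come before 3.
Run Kahn's algorithm (break ties by smallest node id):
  initial in-degrees: [1, 3, 1, 1, 0, 2]
  ready (indeg=0): [4]
  pop 4: indeg[1]->2; indeg[3]->0; indeg[5]->1 | ready=[3] | order so far=[4]
  pop 3: indeg[2]->0 | ready=[2] | order so far=[4, 3]
  pop 2: indeg[1]->1; indeg[5]->0 | ready=[5] | order so far=[4, 3, 2]
  pop 5: indeg[0]->0 | ready=[0] | order so far=[4, 3, 2, 5]
  pop 0: indeg[1]->0 | ready=[1] | order so far=[4, 3, 2, 5, 0]
  pop 1: no out-edges | ready=[] | order so far=[4, 3, 2, 5, 0, 1]
  Result: [4, 3, 2, 5, 0, 1]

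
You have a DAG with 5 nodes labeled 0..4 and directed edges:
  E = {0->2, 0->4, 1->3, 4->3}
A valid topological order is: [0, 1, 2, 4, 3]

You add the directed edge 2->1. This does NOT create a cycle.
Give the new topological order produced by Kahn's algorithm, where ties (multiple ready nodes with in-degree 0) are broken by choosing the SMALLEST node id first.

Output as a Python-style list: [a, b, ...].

Old toposort: [0, 1, 2, 4, 3]
Added edge: 2->1
Position of 2 (2) > position of 1 (1). Must reorder: 2 must now come before 1.
Run Kahn's algorithm (break ties by smallest node id):
  initial in-degrees: [0, 1, 1, 2, 1]
  ready (indeg=0): [0]
  pop 0: indeg[2]->0; indeg[4]->0 | ready=[2, 4] | order so far=[0]
  pop 2: indeg[1]->0 | ready=[1, 4] | order so far=[0, 2]
  pop 1: indeg[3]->1 | ready=[4] | order so far=[0, 2, 1]
  pop 4: indeg[3]->0 | ready=[3] | order so far=[0, 2, 1, 4]
  pop 3: no out-edges | ready=[] | order so far=[0, 2, 1, 4, 3]
  Result: [0, 2, 1, 4, 3]

Answer: [0, 2, 1, 4, 3]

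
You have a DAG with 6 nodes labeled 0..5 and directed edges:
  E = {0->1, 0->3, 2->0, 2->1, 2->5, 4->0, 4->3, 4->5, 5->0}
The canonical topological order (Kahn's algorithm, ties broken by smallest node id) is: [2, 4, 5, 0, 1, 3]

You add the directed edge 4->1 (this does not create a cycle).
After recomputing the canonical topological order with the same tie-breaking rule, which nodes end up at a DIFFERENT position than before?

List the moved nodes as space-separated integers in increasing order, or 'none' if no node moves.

Old toposort: [2, 4, 5, 0, 1, 3]
Added edge 4->1
Recompute Kahn (smallest-id tiebreak):
  initial in-degrees: [3, 3, 0, 2, 0, 2]
  ready (indeg=0): [2, 4]
  pop 2: indeg[0]->2; indeg[1]->2; indeg[5]->1 | ready=[4] | order so far=[2]
  pop 4: indeg[0]->1; indeg[1]->1; indeg[3]->1; indeg[5]->0 | ready=[5] | order so far=[2, 4]
  pop 5: indeg[0]->0 | ready=[0] | order so far=[2, 4, 5]
  pop 0: indeg[1]->0; indeg[3]->0 | ready=[1, 3] | order so far=[2, 4, 5, 0]
  pop 1: no out-edges | ready=[3] | order so far=[2, 4, 5, 0, 1]
  pop 3: no out-edges | ready=[] | order so far=[2, 4, 5, 0, 1, 3]
New canonical toposort: [2, 4, 5, 0, 1, 3]
Compare positions:
  Node 0: index 3 -> 3 (same)
  Node 1: index 4 -> 4 (same)
  Node 2: index 0 -> 0 (same)
  Node 3: index 5 -> 5 (same)
  Node 4: index 1 -> 1 (same)
  Node 5: index 2 -> 2 (same)
Nodes that changed position: none

Answer: none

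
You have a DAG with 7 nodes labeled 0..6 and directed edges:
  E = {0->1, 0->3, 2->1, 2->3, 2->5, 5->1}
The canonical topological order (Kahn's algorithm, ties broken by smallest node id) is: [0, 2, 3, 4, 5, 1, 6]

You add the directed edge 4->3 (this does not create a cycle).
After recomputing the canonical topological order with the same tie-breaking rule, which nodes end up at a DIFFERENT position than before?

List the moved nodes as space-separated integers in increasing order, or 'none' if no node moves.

Answer: 3 4

Derivation:
Old toposort: [0, 2, 3, 4, 5, 1, 6]
Added edge 4->3
Recompute Kahn (smallest-id tiebreak):
  initial in-degrees: [0, 3, 0, 3, 0, 1, 0]
  ready (indeg=0): [0, 2, 4, 6]
  pop 0: indeg[1]->2; indeg[3]->2 | ready=[2, 4, 6] | order so far=[0]
  pop 2: indeg[1]->1; indeg[3]->1; indeg[5]->0 | ready=[4, 5, 6] | order so far=[0, 2]
  pop 4: indeg[3]->0 | ready=[3, 5, 6] | order so far=[0, 2, 4]
  pop 3: no out-edges | ready=[5, 6] | order so far=[0, 2, 4, 3]
  pop 5: indeg[1]->0 | ready=[1, 6] | order so far=[0, 2, 4, 3, 5]
  pop 1: no out-edges | ready=[6] | order so far=[0, 2, 4, 3, 5, 1]
  pop 6: no out-edges | ready=[] | order so far=[0, 2, 4, 3, 5, 1, 6]
New canonical toposort: [0, 2, 4, 3, 5, 1, 6]
Compare positions:
  Node 0: index 0 -> 0 (same)
  Node 1: index 5 -> 5 (same)
  Node 2: index 1 -> 1 (same)
  Node 3: index 2 -> 3 (moved)
  Node 4: index 3 -> 2 (moved)
  Node 5: index 4 -> 4 (same)
  Node 6: index 6 -> 6 (same)
Nodes that changed position: 3 4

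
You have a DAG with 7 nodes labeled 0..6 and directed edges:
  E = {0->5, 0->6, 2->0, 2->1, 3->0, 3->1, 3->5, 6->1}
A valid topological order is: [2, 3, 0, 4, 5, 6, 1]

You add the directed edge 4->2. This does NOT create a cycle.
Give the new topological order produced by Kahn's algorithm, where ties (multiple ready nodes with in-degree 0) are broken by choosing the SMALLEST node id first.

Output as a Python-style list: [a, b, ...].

Answer: [3, 4, 2, 0, 5, 6, 1]

Derivation:
Old toposort: [2, 3, 0, 4, 5, 6, 1]
Added edge: 4->2
Position of 4 (3) > position of 2 (0). Must reorder: 4 must now come before 2.
Run Kahn's algorithm (break ties by smallest node id):
  initial in-degrees: [2, 3, 1, 0, 0, 2, 1]
  ready (indeg=0): [3, 4]
  pop 3: indeg[0]->1; indeg[1]->2; indeg[5]->1 | ready=[4] | order so far=[3]
  pop 4: indeg[2]->0 | ready=[2] | order so far=[3, 4]
  pop 2: indeg[0]->0; indeg[1]->1 | ready=[0] | order so far=[3, 4, 2]
  pop 0: indeg[5]->0; indeg[6]->0 | ready=[5, 6] | order so far=[3, 4, 2, 0]
  pop 5: no out-edges | ready=[6] | order so far=[3, 4, 2, 0, 5]
  pop 6: indeg[1]->0 | ready=[1] | order so far=[3, 4, 2, 0, 5, 6]
  pop 1: no out-edges | ready=[] | order so far=[3, 4, 2, 0, 5, 6, 1]
  Result: [3, 4, 2, 0, 5, 6, 1]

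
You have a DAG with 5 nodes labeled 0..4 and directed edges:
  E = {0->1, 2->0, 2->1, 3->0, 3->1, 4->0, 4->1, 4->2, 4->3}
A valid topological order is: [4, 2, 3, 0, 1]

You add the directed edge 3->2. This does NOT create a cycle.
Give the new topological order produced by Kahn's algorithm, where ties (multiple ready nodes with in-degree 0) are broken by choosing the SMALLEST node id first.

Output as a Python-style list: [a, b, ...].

Answer: [4, 3, 2, 0, 1]

Derivation:
Old toposort: [4, 2, 3, 0, 1]
Added edge: 3->2
Position of 3 (2) > position of 2 (1). Must reorder: 3 must now come before 2.
Run Kahn's algorithm (break ties by smallest node id):
  initial in-degrees: [3, 4, 2, 1, 0]
  ready (indeg=0): [4]
  pop 4: indeg[0]->2; indeg[1]->3; indeg[2]->1; indeg[3]->0 | ready=[3] | order so far=[4]
  pop 3: indeg[0]->1; indeg[1]->2; indeg[2]->0 | ready=[2] | order so far=[4, 3]
  pop 2: indeg[0]->0; indeg[1]->1 | ready=[0] | order so far=[4, 3, 2]
  pop 0: indeg[1]->0 | ready=[1] | order so far=[4, 3, 2, 0]
  pop 1: no out-edges | ready=[] | order so far=[4, 3, 2, 0, 1]
  Result: [4, 3, 2, 0, 1]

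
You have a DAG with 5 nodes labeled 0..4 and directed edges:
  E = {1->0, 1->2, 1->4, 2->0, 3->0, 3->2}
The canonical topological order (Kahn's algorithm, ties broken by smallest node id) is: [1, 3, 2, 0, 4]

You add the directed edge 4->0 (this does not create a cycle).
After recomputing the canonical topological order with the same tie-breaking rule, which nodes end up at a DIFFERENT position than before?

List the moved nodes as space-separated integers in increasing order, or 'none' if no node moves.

Answer: 0 4

Derivation:
Old toposort: [1, 3, 2, 0, 4]
Added edge 4->0
Recompute Kahn (smallest-id tiebreak):
  initial in-degrees: [4, 0, 2, 0, 1]
  ready (indeg=0): [1, 3]
  pop 1: indeg[0]->3; indeg[2]->1; indeg[4]->0 | ready=[3, 4] | order so far=[1]
  pop 3: indeg[0]->2; indeg[2]->0 | ready=[2, 4] | order so far=[1, 3]
  pop 2: indeg[0]->1 | ready=[4] | order so far=[1, 3, 2]
  pop 4: indeg[0]->0 | ready=[0] | order so far=[1, 3, 2, 4]
  pop 0: no out-edges | ready=[] | order so far=[1, 3, 2, 4, 0]
New canonical toposort: [1, 3, 2, 4, 0]
Compare positions:
  Node 0: index 3 -> 4 (moved)
  Node 1: index 0 -> 0 (same)
  Node 2: index 2 -> 2 (same)
  Node 3: index 1 -> 1 (same)
  Node 4: index 4 -> 3 (moved)
Nodes that changed position: 0 4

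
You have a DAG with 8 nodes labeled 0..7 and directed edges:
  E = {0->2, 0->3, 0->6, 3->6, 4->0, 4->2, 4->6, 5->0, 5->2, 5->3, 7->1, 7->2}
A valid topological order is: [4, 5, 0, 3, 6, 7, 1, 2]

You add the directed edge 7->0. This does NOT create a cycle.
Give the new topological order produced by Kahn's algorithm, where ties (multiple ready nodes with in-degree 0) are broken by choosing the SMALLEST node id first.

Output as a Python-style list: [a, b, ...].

Old toposort: [4, 5, 0, 3, 6, 7, 1, 2]
Added edge: 7->0
Position of 7 (5) > position of 0 (2). Must reorder: 7 must now come before 0.
Run Kahn's algorithm (break ties by smallest node id):
  initial in-degrees: [3, 1, 4, 2, 0, 0, 3, 0]
  ready (indeg=0): [4, 5, 7]
  pop 4: indeg[0]->2; indeg[2]->3; indeg[6]->2 | ready=[5, 7] | order so far=[4]
  pop 5: indeg[0]->1; indeg[2]->2; indeg[3]->1 | ready=[7] | order so far=[4, 5]
  pop 7: indeg[0]->0; indeg[1]->0; indeg[2]->1 | ready=[0, 1] | order so far=[4, 5, 7]
  pop 0: indeg[2]->0; indeg[3]->0; indeg[6]->1 | ready=[1, 2, 3] | order so far=[4, 5, 7, 0]
  pop 1: no out-edges | ready=[2, 3] | order so far=[4, 5, 7, 0, 1]
  pop 2: no out-edges | ready=[3] | order so far=[4, 5, 7, 0, 1, 2]
  pop 3: indeg[6]->0 | ready=[6] | order so far=[4, 5, 7, 0, 1, 2, 3]
  pop 6: no out-edges | ready=[] | order so far=[4, 5, 7, 0, 1, 2, 3, 6]
  Result: [4, 5, 7, 0, 1, 2, 3, 6]

Answer: [4, 5, 7, 0, 1, 2, 3, 6]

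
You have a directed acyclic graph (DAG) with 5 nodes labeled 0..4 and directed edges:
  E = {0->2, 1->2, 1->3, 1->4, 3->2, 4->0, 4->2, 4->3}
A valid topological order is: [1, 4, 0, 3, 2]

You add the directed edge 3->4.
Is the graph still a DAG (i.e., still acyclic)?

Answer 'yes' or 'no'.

Answer: no

Derivation:
Given toposort: [1, 4, 0, 3, 2]
Position of 3: index 3; position of 4: index 1
New edge 3->4: backward (u after v in old order)
Backward edge: old toposort is now invalid. Check if this creates a cycle.
Does 4 already reach 3? Reachable from 4: [0, 2, 3, 4]. YES -> cycle!
Still a DAG? no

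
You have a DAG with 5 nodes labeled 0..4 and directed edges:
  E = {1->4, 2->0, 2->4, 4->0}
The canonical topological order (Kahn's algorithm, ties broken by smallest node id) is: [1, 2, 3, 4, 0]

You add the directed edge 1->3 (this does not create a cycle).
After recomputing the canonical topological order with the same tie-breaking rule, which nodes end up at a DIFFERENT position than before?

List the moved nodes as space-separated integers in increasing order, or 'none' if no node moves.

Answer: none

Derivation:
Old toposort: [1, 2, 3, 4, 0]
Added edge 1->3
Recompute Kahn (smallest-id tiebreak):
  initial in-degrees: [2, 0, 0, 1, 2]
  ready (indeg=0): [1, 2]
  pop 1: indeg[3]->0; indeg[4]->1 | ready=[2, 3] | order so far=[1]
  pop 2: indeg[0]->1; indeg[4]->0 | ready=[3, 4] | order so far=[1, 2]
  pop 3: no out-edges | ready=[4] | order so far=[1, 2, 3]
  pop 4: indeg[0]->0 | ready=[0] | order so far=[1, 2, 3, 4]
  pop 0: no out-edges | ready=[] | order so far=[1, 2, 3, 4, 0]
New canonical toposort: [1, 2, 3, 4, 0]
Compare positions:
  Node 0: index 4 -> 4 (same)
  Node 1: index 0 -> 0 (same)
  Node 2: index 1 -> 1 (same)
  Node 3: index 2 -> 2 (same)
  Node 4: index 3 -> 3 (same)
Nodes that changed position: none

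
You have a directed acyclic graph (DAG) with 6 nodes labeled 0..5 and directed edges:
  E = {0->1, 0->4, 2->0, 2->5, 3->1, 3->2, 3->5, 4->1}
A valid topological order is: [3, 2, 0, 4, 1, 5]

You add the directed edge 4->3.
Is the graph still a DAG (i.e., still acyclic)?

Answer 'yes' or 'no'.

Given toposort: [3, 2, 0, 4, 1, 5]
Position of 4: index 3; position of 3: index 0
New edge 4->3: backward (u after v in old order)
Backward edge: old toposort is now invalid. Check if this creates a cycle.
Does 3 already reach 4? Reachable from 3: [0, 1, 2, 3, 4, 5]. YES -> cycle!
Still a DAG? no

Answer: no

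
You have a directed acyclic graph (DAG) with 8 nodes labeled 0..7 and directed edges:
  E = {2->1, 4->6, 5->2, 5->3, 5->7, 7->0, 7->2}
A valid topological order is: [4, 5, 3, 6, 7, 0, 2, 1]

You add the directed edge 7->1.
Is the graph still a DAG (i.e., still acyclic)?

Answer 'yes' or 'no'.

Given toposort: [4, 5, 3, 6, 7, 0, 2, 1]
Position of 7: index 4; position of 1: index 7
New edge 7->1: forward
Forward edge: respects the existing order. Still a DAG, same toposort still valid.
Still a DAG? yes

Answer: yes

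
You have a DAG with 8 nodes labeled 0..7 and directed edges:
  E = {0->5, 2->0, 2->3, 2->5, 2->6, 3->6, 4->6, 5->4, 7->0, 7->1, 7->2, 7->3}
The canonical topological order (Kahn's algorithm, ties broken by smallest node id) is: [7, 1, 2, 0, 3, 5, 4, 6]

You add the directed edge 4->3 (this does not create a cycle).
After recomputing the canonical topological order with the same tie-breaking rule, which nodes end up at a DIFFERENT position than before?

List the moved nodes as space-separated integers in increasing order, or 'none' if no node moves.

Old toposort: [7, 1, 2, 0, 3, 5, 4, 6]
Added edge 4->3
Recompute Kahn (smallest-id tiebreak):
  initial in-degrees: [2, 1, 1, 3, 1, 2, 3, 0]
  ready (indeg=0): [7]
  pop 7: indeg[0]->1; indeg[1]->0; indeg[2]->0; indeg[3]->2 | ready=[1, 2] | order so far=[7]
  pop 1: no out-edges | ready=[2] | order so far=[7, 1]
  pop 2: indeg[0]->0; indeg[3]->1; indeg[5]->1; indeg[6]->2 | ready=[0] | order so far=[7, 1, 2]
  pop 0: indeg[5]->0 | ready=[5] | order so far=[7, 1, 2, 0]
  pop 5: indeg[4]->0 | ready=[4] | order so far=[7, 1, 2, 0, 5]
  pop 4: indeg[3]->0; indeg[6]->1 | ready=[3] | order so far=[7, 1, 2, 0, 5, 4]
  pop 3: indeg[6]->0 | ready=[6] | order so far=[7, 1, 2, 0, 5, 4, 3]
  pop 6: no out-edges | ready=[] | order so far=[7, 1, 2, 0, 5, 4, 3, 6]
New canonical toposort: [7, 1, 2, 0, 5, 4, 3, 6]
Compare positions:
  Node 0: index 3 -> 3 (same)
  Node 1: index 1 -> 1 (same)
  Node 2: index 2 -> 2 (same)
  Node 3: index 4 -> 6 (moved)
  Node 4: index 6 -> 5 (moved)
  Node 5: index 5 -> 4 (moved)
  Node 6: index 7 -> 7 (same)
  Node 7: index 0 -> 0 (same)
Nodes that changed position: 3 4 5

Answer: 3 4 5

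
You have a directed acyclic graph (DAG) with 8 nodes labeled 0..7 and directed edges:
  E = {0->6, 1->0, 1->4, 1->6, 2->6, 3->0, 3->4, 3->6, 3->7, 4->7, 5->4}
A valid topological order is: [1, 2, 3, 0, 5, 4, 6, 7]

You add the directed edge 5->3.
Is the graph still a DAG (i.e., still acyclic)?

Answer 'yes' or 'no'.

Given toposort: [1, 2, 3, 0, 5, 4, 6, 7]
Position of 5: index 4; position of 3: index 2
New edge 5->3: backward (u after v in old order)
Backward edge: old toposort is now invalid. Check if this creates a cycle.
Does 3 already reach 5? Reachable from 3: [0, 3, 4, 6, 7]. NO -> still a DAG (reorder needed).
Still a DAG? yes

Answer: yes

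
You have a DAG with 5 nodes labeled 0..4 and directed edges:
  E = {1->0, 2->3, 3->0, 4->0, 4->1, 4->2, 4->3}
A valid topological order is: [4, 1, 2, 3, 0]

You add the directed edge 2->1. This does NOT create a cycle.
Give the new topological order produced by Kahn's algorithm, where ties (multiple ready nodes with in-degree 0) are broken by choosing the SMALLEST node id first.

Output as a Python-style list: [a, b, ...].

Old toposort: [4, 1, 2, 3, 0]
Added edge: 2->1
Position of 2 (2) > position of 1 (1). Must reorder: 2 must now come before 1.
Run Kahn's algorithm (break ties by smallest node id):
  initial in-degrees: [3, 2, 1, 2, 0]
  ready (indeg=0): [4]
  pop 4: indeg[0]->2; indeg[1]->1; indeg[2]->0; indeg[3]->1 | ready=[2] | order so far=[4]
  pop 2: indeg[1]->0; indeg[3]->0 | ready=[1, 3] | order so far=[4, 2]
  pop 1: indeg[0]->1 | ready=[3] | order so far=[4, 2, 1]
  pop 3: indeg[0]->0 | ready=[0] | order so far=[4, 2, 1, 3]
  pop 0: no out-edges | ready=[] | order so far=[4, 2, 1, 3, 0]
  Result: [4, 2, 1, 3, 0]

Answer: [4, 2, 1, 3, 0]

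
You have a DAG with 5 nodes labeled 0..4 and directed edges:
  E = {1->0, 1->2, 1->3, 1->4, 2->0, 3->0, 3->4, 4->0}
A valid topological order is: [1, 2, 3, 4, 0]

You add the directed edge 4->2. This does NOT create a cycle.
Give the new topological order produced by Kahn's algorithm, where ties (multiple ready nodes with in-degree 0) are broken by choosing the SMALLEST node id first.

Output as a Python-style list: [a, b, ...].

Old toposort: [1, 2, 3, 4, 0]
Added edge: 4->2
Position of 4 (3) > position of 2 (1). Must reorder: 4 must now come before 2.
Run Kahn's algorithm (break ties by smallest node id):
  initial in-degrees: [4, 0, 2, 1, 2]
  ready (indeg=0): [1]
  pop 1: indeg[0]->3; indeg[2]->1; indeg[3]->0; indeg[4]->1 | ready=[3] | order so far=[1]
  pop 3: indeg[0]->2; indeg[4]->0 | ready=[4] | order so far=[1, 3]
  pop 4: indeg[0]->1; indeg[2]->0 | ready=[2] | order so far=[1, 3, 4]
  pop 2: indeg[0]->0 | ready=[0] | order so far=[1, 3, 4, 2]
  pop 0: no out-edges | ready=[] | order so far=[1, 3, 4, 2, 0]
  Result: [1, 3, 4, 2, 0]

Answer: [1, 3, 4, 2, 0]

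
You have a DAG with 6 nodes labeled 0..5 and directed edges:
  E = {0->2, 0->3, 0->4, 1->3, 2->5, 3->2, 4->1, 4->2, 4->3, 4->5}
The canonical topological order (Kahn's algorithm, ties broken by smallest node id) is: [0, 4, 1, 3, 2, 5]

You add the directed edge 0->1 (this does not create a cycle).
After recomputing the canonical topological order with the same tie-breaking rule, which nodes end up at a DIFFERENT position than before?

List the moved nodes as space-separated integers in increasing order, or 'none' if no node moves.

Old toposort: [0, 4, 1, 3, 2, 5]
Added edge 0->1
Recompute Kahn (smallest-id tiebreak):
  initial in-degrees: [0, 2, 3, 3, 1, 2]
  ready (indeg=0): [0]
  pop 0: indeg[1]->1; indeg[2]->2; indeg[3]->2; indeg[4]->0 | ready=[4] | order so far=[0]
  pop 4: indeg[1]->0; indeg[2]->1; indeg[3]->1; indeg[5]->1 | ready=[1] | order so far=[0, 4]
  pop 1: indeg[3]->0 | ready=[3] | order so far=[0, 4, 1]
  pop 3: indeg[2]->0 | ready=[2] | order so far=[0, 4, 1, 3]
  pop 2: indeg[5]->0 | ready=[5] | order so far=[0, 4, 1, 3, 2]
  pop 5: no out-edges | ready=[] | order so far=[0, 4, 1, 3, 2, 5]
New canonical toposort: [0, 4, 1, 3, 2, 5]
Compare positions:
  Node 0: index 0 -> 0 (same)
  Node 1: index 2 -> 2 (same)
  Node 2: index 4 -> 4 (same)
  Node 3: index 3 -> 3 (same)
  Node 4: index 1 -> 1 (same)
  Node 5: index 5 -> 5 (same)
Nodes that changed position: none

Answer: none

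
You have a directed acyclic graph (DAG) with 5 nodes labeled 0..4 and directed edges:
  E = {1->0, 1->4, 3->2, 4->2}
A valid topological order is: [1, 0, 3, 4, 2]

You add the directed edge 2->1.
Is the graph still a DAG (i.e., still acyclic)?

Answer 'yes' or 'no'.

Given toposort: [1, 0, 3, 4, 2]
Position of 2: index 4; position of 1: index 0
New edge 2->1: backward (u after v in old order)
Backward edge: old toposort is now invalid. Check if this creates a cycle.
Does 1 already reach 2? Reachable from 1: [0, 1, 2, 4]. YES -> cycle!
Still a DAG? no

Answer: no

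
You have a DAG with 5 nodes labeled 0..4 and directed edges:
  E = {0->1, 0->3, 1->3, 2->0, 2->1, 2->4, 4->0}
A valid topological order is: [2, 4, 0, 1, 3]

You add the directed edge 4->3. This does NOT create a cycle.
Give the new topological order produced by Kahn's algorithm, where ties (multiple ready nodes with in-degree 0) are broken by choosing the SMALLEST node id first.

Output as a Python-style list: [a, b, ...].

Answer: [2, 4, 0, 1, 3]

Derivation:
Old toposort: [2, 4, 0, 1, 3]
Added edge: 4->3
Position of 4 (1) < position of 3 (4). Old order still valid.
Run Kahn's algorithm (break ties by smallest node id):
  initial in-degrees: [2, 2, 0, 3, 1]
  ready (indeg=0): [2]
  pop 2: indeg[0]->1; indeg[1]->1; indeg[4]->0 | ready=[4] | order so far=[2]
  pop 4: indeg[0]->0; indeg[3]->2 | ready=[0] | order so far=[2, 4]
  pop 0: indeg[1]->0; indeg[3]->1 | ready=[1] | order so far=[2, 4, 0]
  pop 1: indeg[3]->0 | ready=[3] | order so far=[2, 4, 0, 1]
  pop 3: no out-edges | ready=[] | order so far=[2, 4, 0, 1, 3]
  Result: [2, 4, 0, 1, 3]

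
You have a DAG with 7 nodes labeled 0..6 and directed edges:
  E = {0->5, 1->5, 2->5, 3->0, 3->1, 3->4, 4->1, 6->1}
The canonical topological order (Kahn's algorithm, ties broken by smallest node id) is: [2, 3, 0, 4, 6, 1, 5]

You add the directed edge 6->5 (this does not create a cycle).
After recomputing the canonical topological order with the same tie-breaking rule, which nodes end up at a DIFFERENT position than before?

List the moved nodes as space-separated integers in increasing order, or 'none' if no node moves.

Answer: none

Derivation:
Old toposort: [2, 3, 0, 4, 6, 1, 5]
Added edge 6->5
Recompute Kahn (smallest-id tiebreak):
  initial in-degrees: [1, 3, 0, 0, 1, 4, 0]
  ready (indeg=0): [2, 3, 6]
  pop 2: indeg[5]->3 | ready=[3, 6] | order so far=[2]
  pop 3: indeg[0]->0; indeg[1]->2; indeg[4]->0 | ready=[0, 4, 6] | order so far=[2, 3]
  pop 0: indeg[5]->2 | ready=[4, 6] | order so far=[2, 3, 0]
  pop 4: indeg[1]->1 | ready=[6] | order so far=[2, 3, 0, 4]
  pop 6: indeg[1]->0; indeg[5]->1 | ready=[1] | order so far=[2, 3, 0, 4, 6]
  pop 1: indeg[5]->0 | ready=[5] | order so far=[2, 3, 0, 4, 6, 1]
  pop 5: no out-edges | ready=[] | order so far=[2, 3, 0, 4, 6, 1, 5]
New canonical toposort: [2, 3, 0, 4, 6, 1, 5]
Compare positions:
  Node 0: index 2 -> 2 (same)
  Node 1: index 5 -> 5 (same)
  Node 2: index 0 -> 0 (same)
  Node 3: index 1 -> 1 (same)
  Node 4: index 3 -> 3 (same)
  Node 5: index 6 -> 6 (same)
  Node 6: index 4 -> 4 (same)
Nodes that changed position: none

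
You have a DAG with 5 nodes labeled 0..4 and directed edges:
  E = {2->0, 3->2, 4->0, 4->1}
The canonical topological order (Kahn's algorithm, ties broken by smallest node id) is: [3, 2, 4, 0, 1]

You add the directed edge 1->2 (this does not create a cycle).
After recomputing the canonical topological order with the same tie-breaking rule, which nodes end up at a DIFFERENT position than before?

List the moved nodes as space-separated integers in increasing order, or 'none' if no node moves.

Old toposort: [3, 2, 4, 0, 1]
Added edge 1->2
Recompute Kahn (smallest-id tiebreak):
  initial in-degrees: [2, 1, 2, 0, 0]
  ready (indeg=0): [3, 4]
  pop 3: indeg[2]->1 | ready=[4] | order so far=[3]
  pop 4: indeg[0]->1; indeg[1]->0 | ready=[1] | order so far=[3, 4]
  pop 1: indeg[2]->0 | ready=[2] | order so far=[3, 4, 1]
  pop 2: indeg[0]->0 | ready=[0] | order so far=[3, 4, 1, 2]
  pop 0: no out-edges | ready=[] | order so far=[3, 4, 1, 2, 0]
New canonical toposort: [3, 4, 1, 2, 0]
Compare positions:
  Node 0: index 3 -> 4 (moved)
  Node 1: index 4 -> 2 (moved)
  Node 2: index 1 -> 3 (moved)
  Node 3: index 0 -> 0 (same)
  Node 4: index 2 -> 1 (moved)
Nodes that changed position: 0 1 2 4

Answer: 0 1 2 4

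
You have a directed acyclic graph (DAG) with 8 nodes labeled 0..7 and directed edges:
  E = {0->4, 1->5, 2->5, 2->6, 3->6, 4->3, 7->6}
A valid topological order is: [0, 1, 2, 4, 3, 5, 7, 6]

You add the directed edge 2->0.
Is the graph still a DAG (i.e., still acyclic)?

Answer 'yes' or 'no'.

Answer: yes

Derivation:
Given toposort: [0, 1, 2, 4, 3, 5, 7, 6]
Position of 2: index 2; position of 0: index 0
New edge 2->0: backward (u after v in old order)
Backward edge: old toposort is now invalid. Check if this creates a cycle.
Does 0 already reach 2? Reachable from 0: [0, 3, 4, 6]. NO -> still a DAG (reorder needed).
Still a DAG? yes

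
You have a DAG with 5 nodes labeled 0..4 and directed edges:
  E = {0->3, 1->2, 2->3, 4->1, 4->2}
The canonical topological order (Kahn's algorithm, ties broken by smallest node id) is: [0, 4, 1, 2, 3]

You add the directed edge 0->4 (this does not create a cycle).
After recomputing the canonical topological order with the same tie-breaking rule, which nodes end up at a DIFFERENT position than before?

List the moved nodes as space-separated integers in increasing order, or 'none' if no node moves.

Old toposort: [0, 4, 1, 2, 3]
Added edge 0->4
Recompute Kahn (smallest-id tiebreak):
  initial in-degrees: [0, 1, 2, 2, 1]
  ready (indeg=0): [0]
  pop 0: indeg[3]->1; indeg[4]->0 | ready=[4] | order so far=[0]
  pop 4: indeg[1]->0; indeg[2]->1 | ready=[1] | order so far=[0, 4]
  pop 1: indeg[2]->0 | ready=[2] | order so far=[0, 4, 1]
  pop 2: indeg[3]->0 | ready=[3] | order so far=[0, 4, 1, 2]
  pop 3: no out-edges | ready=[] | order so far=[0, 4, 1, 2, 3]
New canonical toposort: [0, 4, 1, 2, 3]
Compare positions:
  Node 0: index 0 -> 0 (same)
  Node 1: index 2 -> 2 (same)
  Node 2: index 3 -> 3 (same)
  Node 3: index 4 -> 4 (same)
  Node 4: index 1 -> 1 (same)
Nodes that changed position: none

Answer: none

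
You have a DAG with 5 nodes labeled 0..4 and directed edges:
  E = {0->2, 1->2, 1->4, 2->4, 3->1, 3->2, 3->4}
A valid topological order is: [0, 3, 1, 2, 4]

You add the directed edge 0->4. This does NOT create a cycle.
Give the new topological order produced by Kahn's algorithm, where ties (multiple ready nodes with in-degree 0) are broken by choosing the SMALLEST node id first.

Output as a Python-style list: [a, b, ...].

Answer: [0, 3, 1, 2, 4]

Derivation:
Old toposort: [0, 3, 1, 2, 4]
Added edge: 0->4
Position of 0 (0) < position of 4 (4). Old order still valid.
Run Kahn's algorithm (break ties by smallest node id):
  initial in-degrees: [0, 1, 3, 0, 4]
  ready (indeg=0): [0, 3]
  pop 0: indeg[2]->2; indeg[4]->3 | ready=[3] | order so far=[0]
  pop 3: indeg[1]->0; indeg[2]->1; indeg[4]->2 | ready=[1] | order so far=[0, 3]
  pop 1: indeg[2]->0; indeg[4]->1 | ready=[2] | order so far=[0, 3, 1]
  pop 2: indeg[4]->0 | ready=[4] | order so far=[0, 3, 1, 2]
  pop 4: no out-edges | ready=[] | order so far=[0, 3, 1, 2, 4]
  Result: [0, 3, 1, 2, 4]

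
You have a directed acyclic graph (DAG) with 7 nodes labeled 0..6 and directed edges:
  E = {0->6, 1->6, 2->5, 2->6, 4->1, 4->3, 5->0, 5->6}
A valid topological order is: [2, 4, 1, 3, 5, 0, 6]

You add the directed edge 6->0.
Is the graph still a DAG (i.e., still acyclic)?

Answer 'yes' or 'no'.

Given toposort: [2, 4, 1, 3, 5, 0, 6]
Position of 6: index 6; position of 0: index 5
New edge 6->0: backward (u after v in old order)
Backward edge: old toposort is now invalid. Check if this creates a cycle.
Does 0 already reach 6? Reachable from 0: [0, 6]. YES -> cycle!
Still a DAG? no

Answer: no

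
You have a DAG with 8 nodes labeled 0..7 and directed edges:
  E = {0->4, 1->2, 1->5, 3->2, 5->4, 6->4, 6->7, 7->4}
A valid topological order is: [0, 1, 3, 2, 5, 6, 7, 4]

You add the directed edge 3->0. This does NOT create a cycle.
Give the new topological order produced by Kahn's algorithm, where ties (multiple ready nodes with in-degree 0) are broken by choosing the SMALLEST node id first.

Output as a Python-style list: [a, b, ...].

Old toposort: [0, 1, 3, 2, 5, 6, 7, 4]
Added edge: 3->0
Position of 3 (2) > position of 0 (0). Must reorder: 3 must now come before 0.
Run Kahn's algorithm (break ties by smallest node id):
  initial in-degrees: [1, 0, 2, 0, 4, 1, 0, 1]
  ready (indeg=0): [1, 3, 6]
  pop 1: indeg[2]->1; indeg[5]->0 | ready=[3, 5, 6] | order so far=[1]
  pop 3: indeg[0]->0; indeg[2]->0 | ready=[0, 2, 5, 6] | order so far=[1, 3]
  pop 0: indeg[4]->3 | ready=[2, 5, 6] | order so far=[1, 3, 0]
  pop 2: no out-edges | ready=[5, 6] | order so far=[1, 3, 0, 2]
  pop 5: indeg[4]->2 | ready=[6] | order so far=[1, 3, 0, 2, 5]
  pop 6: indeg[4]->1; indeg[7]->0 | ready=[7] | order so far=[1, 3, 0, 2, 5, 6]
  pop 7: indeg[4]->0 | ready=[4] | order so far=[1, 3, 0, 2, 5, 6, 7]
  pop 4: no out-edges | ready=[] | order so far=[1, 3, 0, 2, 5, 6, 7, 4]
  Result: [1, 3, 0, 2, 5, 6, 7, 4]

Answer: [1, 3, 0, 2, 5, 6, 7, 4]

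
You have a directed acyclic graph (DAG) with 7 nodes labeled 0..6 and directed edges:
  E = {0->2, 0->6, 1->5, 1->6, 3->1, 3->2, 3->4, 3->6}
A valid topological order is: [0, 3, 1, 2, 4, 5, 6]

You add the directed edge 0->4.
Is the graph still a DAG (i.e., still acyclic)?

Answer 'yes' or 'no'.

Given toposort: [0, 3, 1, 2, 4, 5, 6]
Position of 0: index 0; position of 4: index 4
New edge 0->4: forward
Forward edge: respects the existing order. Still a DAG, same toposort still valid.
Still a DAG? yes

Answer: yes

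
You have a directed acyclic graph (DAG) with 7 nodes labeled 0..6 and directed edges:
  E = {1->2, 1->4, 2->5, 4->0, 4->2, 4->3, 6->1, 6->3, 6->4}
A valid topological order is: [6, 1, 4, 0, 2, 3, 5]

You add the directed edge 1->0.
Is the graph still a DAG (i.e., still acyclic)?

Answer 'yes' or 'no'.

Given toposort: [6, 1, 4, 0, 2, 3, 5]
Position of 1: index 1; position of 0: index 3
New edge 1->0: forward
Forward edge: respects the existing order. Still a DAG, same toposort still valid.
Still a DAG? yes

Answer: yes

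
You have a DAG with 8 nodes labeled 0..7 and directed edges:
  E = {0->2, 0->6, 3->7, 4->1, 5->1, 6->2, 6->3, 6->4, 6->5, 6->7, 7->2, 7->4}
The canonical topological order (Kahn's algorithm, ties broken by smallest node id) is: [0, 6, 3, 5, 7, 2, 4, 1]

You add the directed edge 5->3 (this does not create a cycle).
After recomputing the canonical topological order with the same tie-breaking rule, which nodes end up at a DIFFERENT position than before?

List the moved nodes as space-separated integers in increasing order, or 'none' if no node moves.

Answer: 3 5

Derivation:
Old toposort: [0, 6, 3, 5, 7, 2, 4, 1]
Added edge 5->3
Recompute Kahn (smallest-id tiebreak):
  initial in-degrees: [0, 2, 3, 2, 2, 1, 1, 2]
  ready (indeg=0): [0]
  pop 0: indeg[2]->2; indeg[6]->0 | ready=[6] | order so far=[0]
  pop 6: indeg[2]->1; indeg[3]->1; indeg[4]->1; indeg[5]->0; indeg[7]->1 | ready=[5] | order so far=[0, 6]
  pop 5: indeg[1]->1; indeg[3]->0 | ready=[3] | order so far=[0, 6, 5]
  pop 3: indeg[7]->0 | ready=[7] | order so far=[0, 6, 5, 3]
  pop 7: indeg[2]->0; indeg[4]->0 | ready=[2, 4] | order so far=[0, 6, 5, 3, 7]
  pop 2: no out-edges | ready=[4] | order so far=[0, 6, 5, 3, 7, 2]
  pop 4: indeg[1]->0 | ready=[1] | order so far=[0, 6, 5, 3, 7, 2, 4]
  pop 1: no out-edges | ready=[] | order so far=[0, 6, 5, 3, 7, 2, 4, 1]
New canonical toposort: [0, 6, 5, 3, 7, 2, 4, 1]
Compare positions:
  Node 0: index 0 -> 0 (same)
  Node 1: index 7 -> 7 (same)
  Node 2: index 5 -> 5 (same)
  Node 3: index 2 -> 3 (moved)
  Node 4: index 6 -> 6 (same)
  Node 5: index 3 -> 2 (moved)
  Node 6: index 1 -> 1 (same)
  Node 7: index 4 -> 4 (same)
Nodes that changed position: 3 5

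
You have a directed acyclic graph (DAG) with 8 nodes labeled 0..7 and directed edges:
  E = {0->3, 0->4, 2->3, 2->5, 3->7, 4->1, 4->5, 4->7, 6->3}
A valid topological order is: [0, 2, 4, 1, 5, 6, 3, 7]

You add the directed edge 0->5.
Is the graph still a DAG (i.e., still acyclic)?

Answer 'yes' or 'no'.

Answer: yes

Derivation:
Given toposort: [0, 2, 4, 1, 5, 6, 3, 7]
Position of 0: index 0; position of 5: index 4
New edge 0->5: forward
Forward edge: respects the existing order. Still a DAG, same toposort still valid.
Still a DAG? yes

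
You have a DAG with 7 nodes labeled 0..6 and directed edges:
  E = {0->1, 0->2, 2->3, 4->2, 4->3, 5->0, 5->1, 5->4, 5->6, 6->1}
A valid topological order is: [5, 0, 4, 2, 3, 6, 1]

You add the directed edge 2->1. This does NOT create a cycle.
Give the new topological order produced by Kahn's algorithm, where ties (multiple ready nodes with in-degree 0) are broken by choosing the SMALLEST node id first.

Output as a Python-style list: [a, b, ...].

Old toposort: [5, 0, 4, 2, 3, 6, 1]
Added edge: 2->1
Position of 2 (3) < position of 1 (6). Old order still valid.
Run Kahn's algorithm (break ties by smallest node id):
  initial in-degrees: [1, 4, 2, 2, 1, 0, 1]
  ready (indeg=0): [5]
  pop 5: indeg[0]->0; indeg[1]->3; indeg[4]->0; indeg[6]->0 | ready=[0, 4, 6] | order so far=[5]
  pop 0: indeg[1]->2; indeg[2]->1 | ready=[4, 6] | order so far=[5, 0]
  pop 4: indeg[2]->0; indeg[3]->1 | ready=[2, 6] | order so far=[5, 0, 4]
  pop 2: indeg[1]->1; indeg[3]->0 | ready=[3, 6] | order so far=[5, 0, 4, 2]
  pop 3: no out-edges | ready=[6] | order so far=[5, 0, 4, 2, 3]
  pop 6: indeg[1]->0 | ready=[1] | order so far=[5, 0, 4, 2, 3, 6]
  pop 1: no out-edges | ready=[] | order so far=[5, 0, 4, 2, 3, 6, 1]
  Result: [5, 0, 4, 2, 3, 6, 1]

Answer: [5, 0, 4, 2, 3, 6, 1]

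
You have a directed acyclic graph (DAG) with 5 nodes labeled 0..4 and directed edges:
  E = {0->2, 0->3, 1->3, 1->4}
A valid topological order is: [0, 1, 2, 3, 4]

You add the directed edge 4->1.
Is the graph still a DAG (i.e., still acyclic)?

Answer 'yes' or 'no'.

Answer: no

Derivation:
Given toposort: [0, 1, 2, 3, 4]
Position of 4: index 4; position of 1: index 1
New edge 4->1: backward (u after v in old order)
Backward edge: old toposort is now invalid. Check if this creates a cycle.
Does 1 already reach 4? Reachable from 1: [1, 3, 4]. YES -> cycle!
Still a DAG? no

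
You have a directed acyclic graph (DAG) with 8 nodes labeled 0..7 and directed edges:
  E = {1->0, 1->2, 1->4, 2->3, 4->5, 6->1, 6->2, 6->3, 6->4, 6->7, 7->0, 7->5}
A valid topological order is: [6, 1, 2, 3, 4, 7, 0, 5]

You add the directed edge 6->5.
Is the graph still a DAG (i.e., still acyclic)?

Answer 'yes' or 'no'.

Given toposort: [6, 1, 2, 3, 4, 7, 0, 5]
Position of 6: index 0; position of 5: index 7
New edge 6->5: forward
Forward edge: respects the existing order. Still a DAG, same toposort still valid.
Still a DAG? yes

Answer: yes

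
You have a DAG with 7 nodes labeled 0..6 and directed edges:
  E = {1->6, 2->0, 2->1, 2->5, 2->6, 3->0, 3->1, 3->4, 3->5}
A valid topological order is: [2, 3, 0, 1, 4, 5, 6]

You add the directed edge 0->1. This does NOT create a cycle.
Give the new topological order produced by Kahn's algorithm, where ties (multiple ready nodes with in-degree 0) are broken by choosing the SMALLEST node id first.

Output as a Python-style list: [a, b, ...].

Answer: [2, 3, 0, 1, 4, 5, 6]

Derivation:
Old toposort: [2, 3, 0, 1, 4, 5, 6]
Added edge: 0->1
Position of 0 (2) < position of 1 (3). Old order still valid.
Run Kahn's algorithm (break ties by smallest node id):
  initial in-degrees: [2, 3, 0, 0, 1, 2, 2]
  ready (indeg=0): [2, 3]
  pop 2: indeg[0]->1; indeg[1]->2; indeg[5]->1; indeg[6]->1 | ready=[3] | order so far=[2]
  pop 3: indeg[0]->0; indeg[1]->1; indeg[4]->0; indeg[5]->0 | ready=[0, 4, 5] | order so far=[2, 3]
  pop 0: indeg[1]->0 | ready=[1, 4, 5] | order so far=[2, 3, 0]
  pop 1: indeg[6]->0 | ready=[4, 5, 6] | order so far=[2, 3, 0, 1]
  pop 4: no out-edges | ready=[5, 6] | order so far=[2, 3, 0, 1, 4]
  pop 5: no out-edges | ready=[6] | order so far=[2, 3, 0, 1, 4, 5]
  pop 6: no out-edges | ready=[] | order so far=[2, 3, 0, 1, 4, 5, 6]
  Result: [2, 3, 0, 1, 4, 5, 6]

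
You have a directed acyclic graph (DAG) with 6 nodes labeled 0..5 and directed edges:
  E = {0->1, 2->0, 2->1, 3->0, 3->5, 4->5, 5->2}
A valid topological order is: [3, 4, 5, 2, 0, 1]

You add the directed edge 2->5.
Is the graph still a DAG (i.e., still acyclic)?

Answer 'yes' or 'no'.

Given toposort: [3, 4, 5, 2, 0, 1]
Position of 2: index 3; position of 5: index 2
New edge 2->5: backward (u after v in old order)
Backward edge: old toposort is now invalid. Check if this creates a cycle.
Does 5 already reach 2? Reachable from 5: [0, 1, 2, 5]. YES -> cycle!
Still a DAG? no

Answer: no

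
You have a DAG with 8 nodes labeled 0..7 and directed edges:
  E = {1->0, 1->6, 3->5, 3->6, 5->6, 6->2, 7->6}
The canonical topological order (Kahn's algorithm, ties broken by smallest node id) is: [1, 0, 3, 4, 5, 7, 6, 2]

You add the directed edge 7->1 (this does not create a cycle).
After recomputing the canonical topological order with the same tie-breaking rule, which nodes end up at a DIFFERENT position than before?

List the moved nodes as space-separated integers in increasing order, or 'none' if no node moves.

Old toposort: [1, 0, 3, 4, 5, 7, 6, 2]
Added edge 7->1
Recompute Kahn (smallest-id tiebreak):
  initial in-degrees: [1, 1, 1, 0, 0, 1, 4, 0]
  ready (indeg=0): [3, 4, 7]
  pop 3: indeg[5]->0; indeg[6]->3 | ready=[4, 5, 7] | order so far=[3]
  pop 4: no out-edges | ready=[5, 7] | order so far=[3, 4]
  pop 5: indeg[6]->2 | ready=[7] | order so far=[3, 4, 5]
  pop 7: indeg[1]->0; indeg[6]->1 | ready=[1] | order so far=[3, 4, 5, 7]
  pop 1: indeg[0]->0; indeg[6]->0 | ready=[0, 6] | order so far=[3, 4, 5, 7, 1]
  pop 0: no out-edges | ready=[6] | order so far=[3, 4, 5, 7, 1, 0]
  pop 6: indeg[2]->0 | ready=[2] | order so far=[3, 4, 5, 7, 1, 0, 6]
  pop 2: no out-edges | ready=[] | order so far=[3, 4, 5, 7, 1, 0, 6, 2]
New canonical toposort: [3, 4, 5, 7, 1, 0, 6, 2]
Compare positions:
  Node 0: index 1 -> 5 (moved)
  Node 1: index 0 -> 4 (moved)
  Node 2: index 7 -> 7 (same)
  Node 3: index 2 -> 0 (moved)
  Node 4: index 3 -> 1 (moved)
  Node 5: index 4 -> 2 (moved)
  Node 6: index 6 -> 6 (same)
  Node 7: index 5 -> 3 (moved)
Nodes that changed position: 0 1 3 4 5 7

Answer: 0 1 3 4 5 7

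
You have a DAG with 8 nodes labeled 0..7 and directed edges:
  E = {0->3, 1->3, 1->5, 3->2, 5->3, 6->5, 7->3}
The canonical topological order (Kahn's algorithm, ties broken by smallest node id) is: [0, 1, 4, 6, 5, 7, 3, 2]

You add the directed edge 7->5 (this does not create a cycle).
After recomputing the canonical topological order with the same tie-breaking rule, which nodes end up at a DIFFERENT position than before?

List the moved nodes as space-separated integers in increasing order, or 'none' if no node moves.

Old toposort: [0, 1, 4, 6, 5, 7, 3, 2]
Added edge 7->5
Recompute Kahn (smallest-id tiebreak):
  initial in-degrees: [0, 0, 1, 4, 0, 3, 0, 0]
  ready (indeg=0): [0, 1, 4, 6, 7]
  pop 0: indeg[3]->3 | ready=[1, 4, 6, 7] | order so far=[0]
  pop 1: indeg[3]->2; indeg[5]->2 | ready=[4, 6, 7] | order so far=[0, 1]
  pop 4: no out-edges | ready=[6, 7] | order so far=[0, 1, 4]
  pop 6: indeg[5]->1 | ready=[7] | order so far=[0, 1, 4, 6]
  pop 7: indeg[3]->1; indeg[5]->0 | ready=[5] | order so far=[0, 1, 4, 6, 7]
  pop 5: indeg[3]->0 | ready=[3] | order so far=[0, 1, 4, 6, 7, 5]
  pop 3: indeg[2]->0 | ready=[2] | order so far=[0, 1, 4, 6, 7, 5, 3]
  pop 2: no out-edges | ready=[] | order so far=[0, 1, 4, 6, 7, 5, 3, 2]
New canonical toposort: [0, 1, 4, 6, 7, 5, 3, 2]
Compare positions:
  Node 0: index 0 -> 0 (same)
  Node 1: index 1 -> 1 (same)
  Node 2: index 7 -> 7 (same)
  Node 3: index 6 -> 6 (same)
  Node 4: index 2 -> 2 (same)
  Node 5: index 4 -> 5 (moved)
  Node 6: index 3 -> 3 (same)
  Node 7: index 5 -> 4 (moved)
Nodes that changed position: 5 7

Answer: 5 7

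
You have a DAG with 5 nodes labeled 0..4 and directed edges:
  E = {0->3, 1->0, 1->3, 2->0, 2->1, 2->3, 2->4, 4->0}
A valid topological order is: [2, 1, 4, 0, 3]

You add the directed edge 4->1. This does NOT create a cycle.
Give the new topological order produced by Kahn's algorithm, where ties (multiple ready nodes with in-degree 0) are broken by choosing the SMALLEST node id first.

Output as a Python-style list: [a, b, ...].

Answer: [2, 4, 1, 0, 3]

Derivation:
Old toposort: [2, 1, 4, 0, 3]
Added edge: 4->1
Position of 4 (2) > position of 1 (1). Must reorder: 4 must now come before 1.
Run Kahn's algorithm (break ties by smallest node id):
  initial in-degrees: [3, 2, 0, 3, 1]
  ready (indeg=0): [2]
  pop 2: indeg[0]->2; indeg[1]->1; indeg[3]->2; indeg[4]->0 | ready=[4] | order so far=[2]
  pop 4: indeg[0]->1; indeg[1]->0 | ready=[1] | order so far=[2, 4]
  pop 1: indeg[0]->0; indeg[3]->1 | ready=[0] | order so far=[2, 4, 1]
  pop 0: indeg[3]->0 | ready=[3] | order so far=[2, 4, 1, 0]
  pop 3: no out-edges | ready=[] | order so far=[2, 4, 1, 0, 3]
  Result: [2, 4, 1, 0, 3]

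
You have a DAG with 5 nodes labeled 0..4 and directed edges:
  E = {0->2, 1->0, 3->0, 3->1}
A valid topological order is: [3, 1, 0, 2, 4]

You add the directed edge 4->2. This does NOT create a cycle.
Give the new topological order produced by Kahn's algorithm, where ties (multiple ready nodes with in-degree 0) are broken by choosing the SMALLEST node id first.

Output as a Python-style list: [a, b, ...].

Old toposort: [3, 1, 0, 2, 4]
Added edge: 4->2
Position of 4 (4) > position of 2 (3). Must reorder: 4 must now come before 2.
Run Kahn's algorithm (break ties by smallest node id):
  initial in-degrees: [2, 1, 2, 0, 0]
  ready (indeg=0): [3, 4]
  pop 3: indeg[0]->1; indeg[1]->0 | ready=[1, 4] | order so far=[3]
  pop 1: indeg[0]->0 | ready=[0, 4] | order so far=[3, 1]
  pop 0: indeg[2]->1 | ready=[4] | order so far=[3, 1, 0]
  pop 4: indeg[2]->0 | ready=[2] | order so far=[3, 1, 0, 4]
  pop 2: no out-edges | ready=[] | order so far=[3, 1, 0, 4, 2]
  Result: [3, 1, 0, 4, 2]

Answer: [3, 1, 0, 4, 2]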